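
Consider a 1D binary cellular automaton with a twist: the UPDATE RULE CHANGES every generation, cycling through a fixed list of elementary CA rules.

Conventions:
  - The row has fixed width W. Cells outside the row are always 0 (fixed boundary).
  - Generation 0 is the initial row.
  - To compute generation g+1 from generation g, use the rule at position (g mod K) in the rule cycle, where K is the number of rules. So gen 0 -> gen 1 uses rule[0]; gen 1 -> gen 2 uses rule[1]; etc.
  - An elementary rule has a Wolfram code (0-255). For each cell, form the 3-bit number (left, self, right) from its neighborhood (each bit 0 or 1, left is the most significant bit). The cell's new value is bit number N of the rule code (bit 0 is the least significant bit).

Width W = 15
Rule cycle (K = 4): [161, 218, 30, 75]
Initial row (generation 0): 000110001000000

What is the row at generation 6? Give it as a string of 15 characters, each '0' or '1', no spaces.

Answer: 010101111111111

Derivation:
Gen 0: 000110001000000
Gen 1 (rule 161): 110000100011111
Gen 2 (rule 218): 111001010111111
Gen 3 (rule 30): 100111010100000
Gen 4 (rule 75): 001101000001111
Gen 5 (rule 161): 100010011100110
Gen 6 (rule 218): 010101111111111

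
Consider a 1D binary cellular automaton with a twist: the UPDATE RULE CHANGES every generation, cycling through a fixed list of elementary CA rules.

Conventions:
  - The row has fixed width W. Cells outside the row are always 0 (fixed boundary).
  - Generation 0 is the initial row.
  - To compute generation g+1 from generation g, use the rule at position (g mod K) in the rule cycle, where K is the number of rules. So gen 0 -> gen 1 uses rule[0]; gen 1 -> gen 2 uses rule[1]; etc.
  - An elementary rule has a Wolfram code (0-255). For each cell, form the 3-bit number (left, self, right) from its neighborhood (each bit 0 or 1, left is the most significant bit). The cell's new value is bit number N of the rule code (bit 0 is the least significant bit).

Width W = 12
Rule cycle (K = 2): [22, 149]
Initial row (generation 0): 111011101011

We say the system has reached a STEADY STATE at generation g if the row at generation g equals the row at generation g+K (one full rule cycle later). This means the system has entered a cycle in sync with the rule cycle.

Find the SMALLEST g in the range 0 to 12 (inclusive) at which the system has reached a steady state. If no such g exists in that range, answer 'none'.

Answer: 3

Derivation:
Gen 0: 111011101011
Gen 1 (rule 22): 000000001000
Gen 2 (rule 149): 111111101111
Gen 3 (rule 22): 000000000000
Gen 4 (rule 149): 111111111111
Gen 5 (rule 22): 000000000000
Gen 6 (rule 149): 111111111111
Gen 7 (rule 22): 000000000000
Gen 8 (rule 149): 111111111111
Gen 9 (rule 22): 000000000000
Gen 10 (rule 149): 111111111111
Gen 11 (rule 22): 000000000000
Gen 12 (rule 149): 111111111111
Gen 13 (rule 22): 000000000000
Gen 14 (rule 149): 111111111111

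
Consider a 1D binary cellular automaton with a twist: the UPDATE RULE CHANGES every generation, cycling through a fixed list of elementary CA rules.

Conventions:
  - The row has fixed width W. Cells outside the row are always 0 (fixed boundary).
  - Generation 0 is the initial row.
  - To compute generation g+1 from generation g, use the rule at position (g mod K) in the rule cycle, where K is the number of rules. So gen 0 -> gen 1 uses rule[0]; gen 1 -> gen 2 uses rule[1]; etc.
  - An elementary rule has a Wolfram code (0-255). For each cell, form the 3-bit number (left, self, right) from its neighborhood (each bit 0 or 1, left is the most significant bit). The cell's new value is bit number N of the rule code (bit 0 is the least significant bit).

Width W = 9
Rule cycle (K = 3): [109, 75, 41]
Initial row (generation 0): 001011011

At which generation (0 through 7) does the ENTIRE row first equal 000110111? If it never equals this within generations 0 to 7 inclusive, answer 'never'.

Answer: never

Derivation:
Gen 0: 001011011
Gen 1 (rule 109): 101111111
Gen 2 (rule 75): 001000001
Gen 3 (rule 41): 100011100
Gen 4 (rule 109): 101010101
Gen 5 (rule 75): 000000000
Gen 6 (rule 41): 111111111
Gen 7 (rule 109): 100000001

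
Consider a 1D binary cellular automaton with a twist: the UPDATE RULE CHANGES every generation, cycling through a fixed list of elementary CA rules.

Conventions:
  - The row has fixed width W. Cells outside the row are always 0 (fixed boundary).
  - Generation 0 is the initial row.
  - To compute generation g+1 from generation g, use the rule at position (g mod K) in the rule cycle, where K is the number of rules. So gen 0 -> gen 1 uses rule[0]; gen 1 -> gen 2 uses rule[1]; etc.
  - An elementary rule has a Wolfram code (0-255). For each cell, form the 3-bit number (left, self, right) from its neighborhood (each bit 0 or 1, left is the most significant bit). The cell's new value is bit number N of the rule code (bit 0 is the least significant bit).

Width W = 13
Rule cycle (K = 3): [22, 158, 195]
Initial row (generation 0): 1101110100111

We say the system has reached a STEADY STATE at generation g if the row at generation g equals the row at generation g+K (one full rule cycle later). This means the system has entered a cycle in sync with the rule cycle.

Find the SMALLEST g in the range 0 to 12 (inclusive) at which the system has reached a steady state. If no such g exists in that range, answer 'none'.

Answer: 5

Derivation:
Gen 0: 1101110100111
Gen 1 (rule 22): 0000000111000
Gen 2 (rule 158): 0000001110100
Gen 3 (rule 195): 1111110110001
Gen 4 (rule 22): 0000000001011
Gen 5 (rule 158): 0000000011010
Gen 6 (rule 195): 1111111101000
Gen 7 (rule 22): 0000000001100
Gen 8 (rule 158): 0000000011010
Gen 9 (rule 195): 1111111101000
Gen 10 (rule 22): 0000000001100
Gen 11 (rule 158): 0000000011010
Gen 12 (rule 195): 1111111101000
Gen 13 (rule 22): 0000000001100
Gen 14 (rule 158): 0000000011010
Gen 15 (rule 195): 1111111101000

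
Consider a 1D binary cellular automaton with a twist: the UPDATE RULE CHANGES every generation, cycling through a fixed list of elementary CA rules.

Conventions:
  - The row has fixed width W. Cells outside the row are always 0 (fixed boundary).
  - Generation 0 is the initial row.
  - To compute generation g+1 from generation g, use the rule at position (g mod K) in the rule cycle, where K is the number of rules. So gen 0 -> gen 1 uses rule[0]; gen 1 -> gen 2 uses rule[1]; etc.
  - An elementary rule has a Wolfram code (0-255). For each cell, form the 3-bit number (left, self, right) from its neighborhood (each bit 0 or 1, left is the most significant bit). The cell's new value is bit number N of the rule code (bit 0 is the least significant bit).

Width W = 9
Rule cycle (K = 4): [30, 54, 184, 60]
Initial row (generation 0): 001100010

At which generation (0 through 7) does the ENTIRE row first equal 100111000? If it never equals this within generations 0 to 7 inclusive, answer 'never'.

Gen 0: 001100010
Gen 1 (rule 30): 011010111
Gen 2 (rule 54): 100111000
Gen 3 (rule 184): 010110100
Gen 4 (rule 60): 011101110
Gen 5 (rule 30): 110001001
Gen 6 (rule 54): 001011111
Gen 7 (rule 184): 000111110

Answer: 2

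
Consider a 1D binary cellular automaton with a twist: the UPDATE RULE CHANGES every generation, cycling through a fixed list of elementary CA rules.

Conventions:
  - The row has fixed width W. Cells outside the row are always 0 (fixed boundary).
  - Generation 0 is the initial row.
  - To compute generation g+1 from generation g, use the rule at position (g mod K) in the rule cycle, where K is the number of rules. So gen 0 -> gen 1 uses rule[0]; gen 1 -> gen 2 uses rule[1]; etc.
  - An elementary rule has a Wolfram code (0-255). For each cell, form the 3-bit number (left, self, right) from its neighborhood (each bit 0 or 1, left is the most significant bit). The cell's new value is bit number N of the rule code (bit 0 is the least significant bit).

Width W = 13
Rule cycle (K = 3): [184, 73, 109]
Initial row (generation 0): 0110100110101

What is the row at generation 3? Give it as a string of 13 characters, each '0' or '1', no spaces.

Answer: 1111111111111

Derivation:
Gen 0: 0110100110101
Gen 1 (rule 184): 0101010101010
Gen 2 (rule 73): 0000000000000
Gen 3 (rule 109): 1111111111111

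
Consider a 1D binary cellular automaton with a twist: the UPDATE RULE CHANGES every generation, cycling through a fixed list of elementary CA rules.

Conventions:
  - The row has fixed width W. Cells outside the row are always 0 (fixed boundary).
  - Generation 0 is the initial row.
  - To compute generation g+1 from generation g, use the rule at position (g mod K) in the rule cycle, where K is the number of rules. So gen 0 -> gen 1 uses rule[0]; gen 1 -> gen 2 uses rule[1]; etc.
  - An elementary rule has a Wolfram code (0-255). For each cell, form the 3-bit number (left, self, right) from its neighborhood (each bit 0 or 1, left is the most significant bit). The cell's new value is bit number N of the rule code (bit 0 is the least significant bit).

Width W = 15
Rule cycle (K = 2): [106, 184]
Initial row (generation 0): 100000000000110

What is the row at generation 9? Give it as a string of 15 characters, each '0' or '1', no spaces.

Gen 0: 100000000000110
Gen 1 (rule 106): 000000000001110
Gen 2 (rule 184): 000000000001101
Gen 3 (rule 106): 000000000011110
Gen 4 (rule 184): 000000000011101
Gen 5 (rule 106): 000000000110110
Gen 6 (rule 184): 000000000101101
Gen 7 (rule 106): 000000001011110
Gen 8 (rule 184): 000000000111101
Gen 9 (rule 106): 000000001100110

Answer: 000000001100110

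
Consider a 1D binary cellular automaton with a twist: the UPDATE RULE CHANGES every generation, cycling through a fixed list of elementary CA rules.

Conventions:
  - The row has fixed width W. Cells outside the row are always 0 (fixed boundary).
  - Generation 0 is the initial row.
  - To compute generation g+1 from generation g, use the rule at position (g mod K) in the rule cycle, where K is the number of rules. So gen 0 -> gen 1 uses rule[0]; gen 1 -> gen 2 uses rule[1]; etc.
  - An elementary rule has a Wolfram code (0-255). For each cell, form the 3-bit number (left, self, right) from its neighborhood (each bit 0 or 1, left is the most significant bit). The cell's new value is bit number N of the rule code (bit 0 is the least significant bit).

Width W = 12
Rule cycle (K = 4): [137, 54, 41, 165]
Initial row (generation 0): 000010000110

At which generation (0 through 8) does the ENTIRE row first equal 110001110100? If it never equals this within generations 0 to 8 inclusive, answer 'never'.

Gen 0: 000010000110
Gen 1 (rule 137): 111000110100
Gen 2 (rule 54): 000101001110
Gen 3 (rule 41): 110010001000
Gen 4 (rule 165): 000010101011
Gen 5 (rule 137): 111000000010
Gen 6 (rule 54): 000100000111
Gen 7 (rule 41): 110001110100
Gen 8 (rule 165): 000100101101

Answer: 7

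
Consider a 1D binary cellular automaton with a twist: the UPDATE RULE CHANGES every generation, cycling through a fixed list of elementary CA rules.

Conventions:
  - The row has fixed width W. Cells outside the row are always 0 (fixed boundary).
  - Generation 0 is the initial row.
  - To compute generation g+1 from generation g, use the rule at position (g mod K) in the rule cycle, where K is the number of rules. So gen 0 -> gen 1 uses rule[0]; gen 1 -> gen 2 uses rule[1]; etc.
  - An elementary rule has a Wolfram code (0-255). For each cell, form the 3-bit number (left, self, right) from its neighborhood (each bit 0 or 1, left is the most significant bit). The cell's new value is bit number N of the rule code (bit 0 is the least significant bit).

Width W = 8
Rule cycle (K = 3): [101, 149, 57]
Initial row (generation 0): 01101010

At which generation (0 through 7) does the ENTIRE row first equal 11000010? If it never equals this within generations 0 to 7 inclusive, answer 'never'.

Gen 0: 01101010
Gen 1 (rule 101): 00111110
Gen 2 (rule 149): 10011101
Gen 3 (rule 57): 01010010
Gen 4 (rule 101): 01110010
Gen 5 (rule 149): 00101011
Gen 6 (rule 57): 10010110
Gen 7 (rule 101): 10011010

Answer: never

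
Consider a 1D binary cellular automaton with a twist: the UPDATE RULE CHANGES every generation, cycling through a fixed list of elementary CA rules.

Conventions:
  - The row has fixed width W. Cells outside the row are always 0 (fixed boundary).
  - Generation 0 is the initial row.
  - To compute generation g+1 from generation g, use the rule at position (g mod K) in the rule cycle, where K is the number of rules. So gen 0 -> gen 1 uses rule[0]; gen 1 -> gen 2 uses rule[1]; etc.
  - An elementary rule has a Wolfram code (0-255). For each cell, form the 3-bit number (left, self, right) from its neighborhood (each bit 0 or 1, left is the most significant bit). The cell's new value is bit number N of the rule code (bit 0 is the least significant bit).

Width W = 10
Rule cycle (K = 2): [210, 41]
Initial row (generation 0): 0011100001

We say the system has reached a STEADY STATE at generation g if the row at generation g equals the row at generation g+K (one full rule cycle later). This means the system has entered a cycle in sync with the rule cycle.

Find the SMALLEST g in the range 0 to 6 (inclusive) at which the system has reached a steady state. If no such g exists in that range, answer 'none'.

Answer: 6

Derivation:
Gen 0: 0011100001
Gen 1 (rule 210): 0101110010
Gen 2 (rule 41): 0011000000
Gen 3 (rule 210): 0101100000
Gen 4 (rule 41): 0011001111
Gen 5 (rule 210): 0101110111
Gen 6 (rule 41): 0011001100
Gen 7 (rule 210): 0101110110
Gen 8 (rule 41): 0011001100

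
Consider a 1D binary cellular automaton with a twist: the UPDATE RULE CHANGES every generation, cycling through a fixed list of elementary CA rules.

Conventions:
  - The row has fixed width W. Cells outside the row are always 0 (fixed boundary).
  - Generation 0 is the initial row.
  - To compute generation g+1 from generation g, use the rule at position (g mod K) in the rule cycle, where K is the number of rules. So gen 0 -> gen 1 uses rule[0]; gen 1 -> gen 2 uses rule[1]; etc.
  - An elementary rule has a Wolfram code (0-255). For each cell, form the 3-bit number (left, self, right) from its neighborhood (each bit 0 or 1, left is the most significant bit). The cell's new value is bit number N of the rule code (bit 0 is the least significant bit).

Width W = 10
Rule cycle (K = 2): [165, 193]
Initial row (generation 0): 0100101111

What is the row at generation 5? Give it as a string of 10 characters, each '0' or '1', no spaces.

Answer: 0010011111

Derivation:
Gen 0: 0100101111
Gen 1 (rule 165): 0100110110
Gen 2 (rule 193): 0000010010
Gen 3 (rule 165): 1111010010
Gen 4 (rule 193): 0111000000
Gen 5 (rule 165): 0010011111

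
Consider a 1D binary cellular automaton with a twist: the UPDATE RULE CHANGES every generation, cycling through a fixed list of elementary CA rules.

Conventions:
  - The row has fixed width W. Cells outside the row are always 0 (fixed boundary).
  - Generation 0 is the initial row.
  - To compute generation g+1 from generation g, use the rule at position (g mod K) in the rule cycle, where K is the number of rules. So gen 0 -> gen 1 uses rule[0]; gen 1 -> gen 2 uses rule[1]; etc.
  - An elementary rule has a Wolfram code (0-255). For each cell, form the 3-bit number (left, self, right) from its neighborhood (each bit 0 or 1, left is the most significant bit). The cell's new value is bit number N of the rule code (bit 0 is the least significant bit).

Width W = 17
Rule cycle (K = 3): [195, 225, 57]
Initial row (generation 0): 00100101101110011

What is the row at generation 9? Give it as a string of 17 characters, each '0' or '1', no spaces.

Gen 0: 00100101101110011
Gen 1 (rule 195): 11001000100110101
Gen 2 (rule 225): 01000010000011010
Gen 3 (rule 57): 00111001111010101
Gen 4 (rule 195): 11011010111000000
Gen 5 (rule 225): 01101101011011111
Gen 6 (rule 57): 01011010110110000
Gen 7 (rule 195): 10001000010010111
Gen 8 (rule 225): 00100011000001011
Gen 9 (rule 57): 10011010111100110

Answer: 10011010111100110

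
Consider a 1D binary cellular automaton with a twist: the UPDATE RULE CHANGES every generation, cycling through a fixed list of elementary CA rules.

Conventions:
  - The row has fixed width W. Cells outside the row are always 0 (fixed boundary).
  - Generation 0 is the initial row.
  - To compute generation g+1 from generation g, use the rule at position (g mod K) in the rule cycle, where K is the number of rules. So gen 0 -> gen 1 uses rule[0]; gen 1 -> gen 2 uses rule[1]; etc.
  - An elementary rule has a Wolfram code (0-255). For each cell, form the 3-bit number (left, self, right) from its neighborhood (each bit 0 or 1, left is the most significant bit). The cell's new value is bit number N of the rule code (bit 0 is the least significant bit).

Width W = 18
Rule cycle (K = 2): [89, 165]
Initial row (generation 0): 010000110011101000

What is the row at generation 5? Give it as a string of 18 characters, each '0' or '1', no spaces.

Answer: 000100010011001100

Derivation:
Gen 0: 010000110011101000
Gen 1 (rule 89): 001110111010100111
Gen 2 (rule 165): 100101010111100010
Gen 3 (rule 89): 010000000100111001
Gen 4 (rule 165): 010111110100010001
Gen 5 (rule 89): 000100010011001100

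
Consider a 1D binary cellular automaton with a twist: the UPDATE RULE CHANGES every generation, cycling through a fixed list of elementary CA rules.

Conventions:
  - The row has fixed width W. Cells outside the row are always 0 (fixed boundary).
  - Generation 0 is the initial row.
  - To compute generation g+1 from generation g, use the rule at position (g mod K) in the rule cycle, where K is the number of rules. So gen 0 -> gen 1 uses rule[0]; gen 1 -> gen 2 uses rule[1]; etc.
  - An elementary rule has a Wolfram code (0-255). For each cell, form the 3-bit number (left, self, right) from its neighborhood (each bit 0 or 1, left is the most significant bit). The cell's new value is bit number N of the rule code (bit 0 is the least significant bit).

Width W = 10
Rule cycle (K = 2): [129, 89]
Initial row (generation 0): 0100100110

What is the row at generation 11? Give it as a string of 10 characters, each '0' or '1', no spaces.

Answer: 0000010000

Derivation:
Gen 0: 0100100110
Gen 1 (rule 129): 0000000000
Gen 2 (rule 89): 1111111111
Gen 3 (rule 129): 0111111110
Gen 4 (rule 89): 0100000011
Gen 5 (rule 129): 0001111000
Gen 6 (rule 89): 1101001111
Gen 7 (rule 129): 0000000110
Gen 8 (rule 89): 1111110111
Gen 9 (rule 129): 0111100010
Gen 10 (rule 89): 0100111001
Gen 11 (rule 129): 0000010000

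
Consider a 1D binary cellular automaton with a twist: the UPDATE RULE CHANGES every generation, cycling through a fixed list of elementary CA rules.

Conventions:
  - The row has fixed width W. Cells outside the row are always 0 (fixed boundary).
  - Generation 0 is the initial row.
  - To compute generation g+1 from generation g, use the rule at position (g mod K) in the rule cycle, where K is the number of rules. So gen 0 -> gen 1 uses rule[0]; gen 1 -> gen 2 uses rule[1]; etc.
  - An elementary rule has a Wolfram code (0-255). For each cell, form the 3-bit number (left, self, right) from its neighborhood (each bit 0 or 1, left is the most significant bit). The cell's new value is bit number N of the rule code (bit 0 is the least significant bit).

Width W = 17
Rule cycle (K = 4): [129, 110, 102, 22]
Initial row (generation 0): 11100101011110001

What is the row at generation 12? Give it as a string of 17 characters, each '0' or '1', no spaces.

Gen 0: 11100101011110001
Gen 1 (rule 129): 01000000001100100
Gen 2 (rule 110): 11000000011101100
Gen 3 (rule 102): 01000000100110100
Gen 4 (rule 22): 11100001111000110
Gen 5 (rule 129): 01001100110010000
Gen 6 (rule 110): 11011101110110000
Gen 7 (rule 102): 01100110011010000
Gen 8 (rule 22): 10011001100011000
Gen 9 (rule 129): 00000000001000011
Gen 10 (rule 110): 00000000011000111
Gen 11 (rule 102): 00000000101001001
Gen 12 (rule 22): 00000001101111111

Answer: 00000001101111111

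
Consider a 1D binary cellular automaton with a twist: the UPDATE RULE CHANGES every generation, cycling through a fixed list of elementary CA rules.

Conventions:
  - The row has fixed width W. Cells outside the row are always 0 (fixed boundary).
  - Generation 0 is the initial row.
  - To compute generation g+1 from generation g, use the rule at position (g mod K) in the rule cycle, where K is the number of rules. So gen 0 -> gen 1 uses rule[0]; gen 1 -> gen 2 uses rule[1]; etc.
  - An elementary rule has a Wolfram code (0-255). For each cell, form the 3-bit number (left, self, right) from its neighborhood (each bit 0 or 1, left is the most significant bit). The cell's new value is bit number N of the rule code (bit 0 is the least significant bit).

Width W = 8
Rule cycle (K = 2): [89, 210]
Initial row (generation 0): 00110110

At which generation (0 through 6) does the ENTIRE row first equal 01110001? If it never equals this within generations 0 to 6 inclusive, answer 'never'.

Gen 0: 00110110
Gen 1 (rule 89): 10110111
Gen 2 (rule 210): 00010011
Gen 3 (rule 89): 11001011
Gen 4 (rule 210): 01110001
Gen 5 (rule 89): 01011100
Gen 6 (rule 210): 10001110

Answer: 4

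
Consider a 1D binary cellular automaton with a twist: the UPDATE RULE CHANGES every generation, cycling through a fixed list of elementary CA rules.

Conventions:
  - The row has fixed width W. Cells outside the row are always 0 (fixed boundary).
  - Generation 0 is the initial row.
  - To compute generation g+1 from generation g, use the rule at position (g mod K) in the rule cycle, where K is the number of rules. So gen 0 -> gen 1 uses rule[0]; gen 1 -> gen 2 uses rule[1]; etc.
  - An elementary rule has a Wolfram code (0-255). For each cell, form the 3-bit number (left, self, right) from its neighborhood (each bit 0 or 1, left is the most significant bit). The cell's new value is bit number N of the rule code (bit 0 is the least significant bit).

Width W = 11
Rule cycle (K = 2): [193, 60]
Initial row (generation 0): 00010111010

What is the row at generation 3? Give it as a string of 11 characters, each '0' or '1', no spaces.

Gen 0: 00010111010
Gen 1 (rule 193): 11000011000
Gen 2 (rule 60): 10100010100
Gen 3 (rule 193): 00001000001

Answer: 00001000001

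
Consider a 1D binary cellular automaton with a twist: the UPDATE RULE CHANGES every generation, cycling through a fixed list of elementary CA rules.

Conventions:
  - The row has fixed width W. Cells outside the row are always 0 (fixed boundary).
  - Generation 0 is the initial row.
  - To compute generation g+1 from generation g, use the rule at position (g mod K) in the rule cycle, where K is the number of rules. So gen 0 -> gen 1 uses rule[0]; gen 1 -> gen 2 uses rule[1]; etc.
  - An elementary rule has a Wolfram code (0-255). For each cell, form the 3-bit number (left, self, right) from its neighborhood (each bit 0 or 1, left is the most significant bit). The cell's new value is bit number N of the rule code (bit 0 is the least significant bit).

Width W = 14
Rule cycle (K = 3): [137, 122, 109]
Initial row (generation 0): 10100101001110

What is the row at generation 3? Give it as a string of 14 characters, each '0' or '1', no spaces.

Answer: 11111111010010

Derivation:
Gen 0: 10100101001110
Gen 1 (rule 137): 00000000001100
Gen 2 (rule 122): 00000000011110
Gen 3 (rule 109): 11111111010010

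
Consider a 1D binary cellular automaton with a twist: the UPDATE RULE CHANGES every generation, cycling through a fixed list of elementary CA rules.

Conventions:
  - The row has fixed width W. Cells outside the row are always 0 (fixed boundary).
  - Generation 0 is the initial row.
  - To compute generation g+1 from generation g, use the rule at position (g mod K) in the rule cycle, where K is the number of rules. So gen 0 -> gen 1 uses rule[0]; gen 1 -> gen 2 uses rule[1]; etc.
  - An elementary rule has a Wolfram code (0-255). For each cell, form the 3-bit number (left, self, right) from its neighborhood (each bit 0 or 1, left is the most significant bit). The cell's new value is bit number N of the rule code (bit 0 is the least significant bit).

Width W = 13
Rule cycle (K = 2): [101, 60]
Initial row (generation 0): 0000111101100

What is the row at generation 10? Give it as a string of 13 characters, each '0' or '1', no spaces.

Gen 0: 0000111101100
Gen 1 (rule 101): 1110000110101
Gen 2 (rule 60): 1001000101111
Gen 3 (rule 101): 1001010110001
Gen 4 (rule 60): 1101111101001
Gen 5 (rule 101): 0110000111001
Gen 6 (rule 60): 0101000100101
Gen 7 (rule 101): 0111010100111
Gen 8 (rule 60): 0100111110100
Gen 9 (rule 101): 0100000011101
Gen 10 (rule 60): 0110000010011

Answer: 0110000010011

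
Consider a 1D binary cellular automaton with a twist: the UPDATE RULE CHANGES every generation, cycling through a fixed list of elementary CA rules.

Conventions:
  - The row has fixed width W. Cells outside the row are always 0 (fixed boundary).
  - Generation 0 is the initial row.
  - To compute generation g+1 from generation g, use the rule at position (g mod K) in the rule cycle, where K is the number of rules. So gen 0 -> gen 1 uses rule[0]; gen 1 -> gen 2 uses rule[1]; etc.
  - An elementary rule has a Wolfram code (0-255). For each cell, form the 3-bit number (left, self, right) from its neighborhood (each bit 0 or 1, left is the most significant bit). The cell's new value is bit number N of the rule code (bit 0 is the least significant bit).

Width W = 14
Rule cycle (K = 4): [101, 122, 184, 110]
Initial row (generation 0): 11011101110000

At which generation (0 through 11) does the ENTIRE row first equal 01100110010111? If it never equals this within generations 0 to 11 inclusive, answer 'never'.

Answer: 1

Derivation:
Gen 0: 11011101110000
Gen 1 (rule 101): 01100110010111
Gen 2 (rule 122): 11111111101101
Gen 3 (rule 184): 11111111011010
Gen 4 (rule 110): 10000001111110
Gen 5 (rule 101): 10111100000010
Gen 6 (rule 122): 01100110000101
Gen 7 (rule 184): 01010101000010
Gen 8 (rule 110): 11111111000110
Gen 9 (rule 101): 00000001010010
Gen 10 (rule 122): 00000010101101
Gen 11 (rule 184): 00000001011010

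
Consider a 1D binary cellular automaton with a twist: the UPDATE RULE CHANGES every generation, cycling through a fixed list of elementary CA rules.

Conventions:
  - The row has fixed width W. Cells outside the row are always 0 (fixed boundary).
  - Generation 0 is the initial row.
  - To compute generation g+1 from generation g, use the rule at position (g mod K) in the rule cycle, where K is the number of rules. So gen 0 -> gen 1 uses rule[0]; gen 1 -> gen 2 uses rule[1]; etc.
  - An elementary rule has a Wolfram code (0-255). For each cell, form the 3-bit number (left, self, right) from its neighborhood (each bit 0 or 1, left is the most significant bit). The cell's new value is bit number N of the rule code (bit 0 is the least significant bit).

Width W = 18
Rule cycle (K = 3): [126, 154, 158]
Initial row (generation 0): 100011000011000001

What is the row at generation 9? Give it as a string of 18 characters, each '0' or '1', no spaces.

Answer: 110111100110011101

Derivation:
Gen 0: 100011000011000001
Gen 1 (rule 126): 110111100111100011
Gen 2 (rule 154): 100111011111010110
Gen 3 (rule 158): 111110011110010101
Gen 4 (rule 126): 100011110011111111
Gen 5 (rule 154): 010111101111111110
Gen 6 (rule 158): 110111001111111101
Gen 7 (rule 126): 111101111000000111
Gen 8 (rule 154): 111001110100001110
Gen 9 (rule 158): 110111100110011101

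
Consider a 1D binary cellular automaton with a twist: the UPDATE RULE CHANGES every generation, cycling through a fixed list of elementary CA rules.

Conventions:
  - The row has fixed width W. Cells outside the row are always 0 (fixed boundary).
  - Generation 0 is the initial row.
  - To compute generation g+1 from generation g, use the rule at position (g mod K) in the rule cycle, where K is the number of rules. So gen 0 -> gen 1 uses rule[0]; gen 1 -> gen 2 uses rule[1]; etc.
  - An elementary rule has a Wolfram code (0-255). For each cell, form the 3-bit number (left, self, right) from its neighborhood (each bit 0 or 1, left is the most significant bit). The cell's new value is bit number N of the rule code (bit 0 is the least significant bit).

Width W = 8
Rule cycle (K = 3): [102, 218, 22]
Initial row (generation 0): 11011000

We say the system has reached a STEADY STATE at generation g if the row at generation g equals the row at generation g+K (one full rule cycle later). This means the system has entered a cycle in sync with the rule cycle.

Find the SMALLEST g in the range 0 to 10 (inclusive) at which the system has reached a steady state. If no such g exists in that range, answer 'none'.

Gen 0: 11011000
Gen 1 (rule 102): 01101000
Gen 2 (rule 218): 11100100
Gen 3 (rule 22): 00011110
Gen 4 (rule 102): 00100010
Gen 5 (rule 218): 01010101
Gen 6 (rule 22): 11010101
Gen 7 (rule 102): 01111111
Gen 8 (rule 218): 11111111
Gen 9 (rule 22): 00000000
Gen 10 (rule 102): 00000000
Gen 11 (rule 218): 00000000
Gen 12 (rule 22): 00000000
Gen 13 (rule 102): 00000000

Answer: 9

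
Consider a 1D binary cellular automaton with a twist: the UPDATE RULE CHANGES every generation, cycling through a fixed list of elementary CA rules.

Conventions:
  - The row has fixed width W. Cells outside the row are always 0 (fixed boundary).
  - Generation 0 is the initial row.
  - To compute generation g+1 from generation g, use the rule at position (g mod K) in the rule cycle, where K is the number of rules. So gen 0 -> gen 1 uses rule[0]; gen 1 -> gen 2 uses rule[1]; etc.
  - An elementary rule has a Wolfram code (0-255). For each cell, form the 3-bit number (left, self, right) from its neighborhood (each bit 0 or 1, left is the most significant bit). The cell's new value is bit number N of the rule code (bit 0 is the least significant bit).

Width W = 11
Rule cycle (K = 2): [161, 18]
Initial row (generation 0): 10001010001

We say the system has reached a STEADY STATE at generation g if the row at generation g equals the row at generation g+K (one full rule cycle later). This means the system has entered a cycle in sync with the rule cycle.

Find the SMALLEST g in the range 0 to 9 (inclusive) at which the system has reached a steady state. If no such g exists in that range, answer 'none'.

Gen 0: 10001010001
Gen 1 (rule 161): 00100100100
Gen 2 (rule 18): 01011011010
Gen 3 (rule 161): 00100100100
Gen 4 (rule 18): 01011011010
Gen 5 (rule 161): 00100100100
Gen 6 (rule 18): 01011011010
Gen 7 (rule 161): 00100100100
Gen 8 (rule 18): 01011011010
Gen 9 (rule 161): 00100100100
Gen 10 (rule 18): 01011011010
Gen 11 (rule 161): 00100100100

Answer: 1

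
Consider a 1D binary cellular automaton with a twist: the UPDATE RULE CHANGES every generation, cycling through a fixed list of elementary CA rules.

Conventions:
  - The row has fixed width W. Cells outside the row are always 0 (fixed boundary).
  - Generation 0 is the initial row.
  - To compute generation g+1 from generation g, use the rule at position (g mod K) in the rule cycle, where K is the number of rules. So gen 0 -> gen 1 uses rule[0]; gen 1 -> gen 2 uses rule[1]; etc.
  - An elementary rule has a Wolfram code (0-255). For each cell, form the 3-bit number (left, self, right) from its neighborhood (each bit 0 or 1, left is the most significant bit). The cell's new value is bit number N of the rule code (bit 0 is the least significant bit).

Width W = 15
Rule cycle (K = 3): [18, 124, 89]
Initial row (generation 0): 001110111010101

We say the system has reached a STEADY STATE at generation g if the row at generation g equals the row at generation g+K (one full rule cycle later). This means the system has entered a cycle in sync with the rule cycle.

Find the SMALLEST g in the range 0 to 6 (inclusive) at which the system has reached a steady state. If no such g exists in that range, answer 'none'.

Answer: 6

Derivation:
Gen 0: 001110111010101
Gen 1 (rule 18): 010000000000000
Gen 2 (rule 124): 011000000000000
Gen 3 (rule 89): 011111111111111
Gen 4 (rule 18): 100000000000000
Gen 5 (rule 124): 110000000000000
Gen 6 (rule 89): 111111111111111
Gen 7 (rule 18): 000000000000000
Gen 8 (rule 124): 000000000000000
Gen 9 (rule 89): 111111111111111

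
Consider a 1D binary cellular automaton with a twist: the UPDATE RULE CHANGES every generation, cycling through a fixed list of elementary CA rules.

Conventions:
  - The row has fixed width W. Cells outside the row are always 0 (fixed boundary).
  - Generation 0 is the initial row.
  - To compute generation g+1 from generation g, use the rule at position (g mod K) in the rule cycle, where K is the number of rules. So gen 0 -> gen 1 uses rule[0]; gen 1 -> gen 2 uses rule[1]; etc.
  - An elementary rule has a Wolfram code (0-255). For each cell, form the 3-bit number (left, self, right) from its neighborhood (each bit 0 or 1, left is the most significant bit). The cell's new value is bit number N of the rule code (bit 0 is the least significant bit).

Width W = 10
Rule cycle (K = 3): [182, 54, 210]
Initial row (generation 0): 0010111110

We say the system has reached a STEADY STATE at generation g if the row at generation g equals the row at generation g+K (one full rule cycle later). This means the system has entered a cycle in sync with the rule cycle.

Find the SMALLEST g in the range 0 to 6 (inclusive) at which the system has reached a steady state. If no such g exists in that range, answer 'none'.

Gen 0: 0010111110
Gen 1 (rule 182): 0111011101
Gen 2 (rule 54): 1000100011
Gen 3 (rule 210): 0101010101
Gen 4 (rule 182): 1111111111
Gen 5 (rule 54): 0000000000
Gen 6 (rule 210): 0000000000
Gen 7 (rule 182): 0000000000
Gen 8 (rule 54): 0000000000
Gen 9 (rule 210): 0000000000

Answer: 5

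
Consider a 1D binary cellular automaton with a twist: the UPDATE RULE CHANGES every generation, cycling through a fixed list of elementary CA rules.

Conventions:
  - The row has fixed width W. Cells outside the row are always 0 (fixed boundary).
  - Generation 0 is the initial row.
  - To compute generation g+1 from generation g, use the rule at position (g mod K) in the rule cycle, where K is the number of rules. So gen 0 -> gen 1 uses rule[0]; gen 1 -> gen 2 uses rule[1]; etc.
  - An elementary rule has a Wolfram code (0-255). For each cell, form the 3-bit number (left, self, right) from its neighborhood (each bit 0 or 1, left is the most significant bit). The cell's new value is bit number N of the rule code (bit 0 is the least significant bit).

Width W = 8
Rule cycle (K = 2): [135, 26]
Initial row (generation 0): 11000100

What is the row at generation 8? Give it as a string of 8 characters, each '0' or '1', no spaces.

Answer: 10000101

Derivation:
Gen 0: 11000100
Gen 1 (rule 135): 00011101
Gen 2 (rule 26): 00110000
Gen 3 (rule 135): 11000111
Gen 4 (rule 26): 10101100
Gen 5 (rule 135): 10100001
Gen 6 (rule 26): 00010010
Gen 7 (rule 135): 11110110
Gen 8 (rule 26): 10000101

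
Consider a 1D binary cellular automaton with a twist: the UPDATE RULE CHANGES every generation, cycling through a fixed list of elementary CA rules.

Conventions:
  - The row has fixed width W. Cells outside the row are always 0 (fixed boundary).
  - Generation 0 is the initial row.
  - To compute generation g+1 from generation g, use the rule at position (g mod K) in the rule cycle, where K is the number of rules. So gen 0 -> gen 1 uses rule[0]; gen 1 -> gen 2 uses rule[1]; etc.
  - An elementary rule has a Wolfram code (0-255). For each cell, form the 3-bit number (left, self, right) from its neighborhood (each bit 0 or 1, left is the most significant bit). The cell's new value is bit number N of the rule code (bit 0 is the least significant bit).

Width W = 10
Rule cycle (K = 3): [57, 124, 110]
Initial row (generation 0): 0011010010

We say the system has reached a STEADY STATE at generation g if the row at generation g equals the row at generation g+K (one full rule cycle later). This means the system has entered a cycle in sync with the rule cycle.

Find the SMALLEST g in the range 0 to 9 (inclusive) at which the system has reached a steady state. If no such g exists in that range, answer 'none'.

Gen 0: 0011010010
Gen 1 (rule 57): 1010101001
Gen 2 (rule 124): 1111111101
Gen 3 (rule 110): 1000000111
Gen 4 (rule 57): 0111110100
Gen 5 (rule 124): 0100011110
Gen 6 (rule 110): 1100110010
Gen 7 (rule 57): 1010101001
Gen 8 (rule 124): 1111111101
Gen 9 (rule 110): 1000000111
Gen 10 (rule 57): 0111110100
Gen 11 (rule 124): 0100011110
Gen 12 (rule 110): 1100110010

Answer: none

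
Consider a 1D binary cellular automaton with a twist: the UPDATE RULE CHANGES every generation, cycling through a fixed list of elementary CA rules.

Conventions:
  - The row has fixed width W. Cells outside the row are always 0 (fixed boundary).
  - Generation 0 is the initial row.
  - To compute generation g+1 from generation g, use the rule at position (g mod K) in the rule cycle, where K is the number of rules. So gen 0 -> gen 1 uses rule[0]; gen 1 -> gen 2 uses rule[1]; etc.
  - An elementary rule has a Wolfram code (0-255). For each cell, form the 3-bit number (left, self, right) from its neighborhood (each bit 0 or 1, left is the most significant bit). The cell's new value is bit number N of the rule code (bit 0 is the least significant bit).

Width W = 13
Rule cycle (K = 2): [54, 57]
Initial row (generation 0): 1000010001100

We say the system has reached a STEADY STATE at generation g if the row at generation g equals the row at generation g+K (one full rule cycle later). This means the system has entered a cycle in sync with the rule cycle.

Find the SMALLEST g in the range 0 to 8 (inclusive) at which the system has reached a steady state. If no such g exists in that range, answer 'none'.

Answer: 5

Derivation:
Gen 0: 1000010001100
Gen 1 (rule 54): 1100111010010
Gen 2 (rule 57): 1010100101001
Gen 3 (rule 54): 1111111111111
Gen 4 (rule 57): 1000000000000
Gen 5 (rule 54): 1100000000000
Gen 6 (rule 57): 1011111111111
Gen 7 (rule 54): 1100000000000
Gen 8 (rule 57): 1011111111111
Gen 9 (rule 54): 1100000000000
Gen 10 (rule 57): 1011111111111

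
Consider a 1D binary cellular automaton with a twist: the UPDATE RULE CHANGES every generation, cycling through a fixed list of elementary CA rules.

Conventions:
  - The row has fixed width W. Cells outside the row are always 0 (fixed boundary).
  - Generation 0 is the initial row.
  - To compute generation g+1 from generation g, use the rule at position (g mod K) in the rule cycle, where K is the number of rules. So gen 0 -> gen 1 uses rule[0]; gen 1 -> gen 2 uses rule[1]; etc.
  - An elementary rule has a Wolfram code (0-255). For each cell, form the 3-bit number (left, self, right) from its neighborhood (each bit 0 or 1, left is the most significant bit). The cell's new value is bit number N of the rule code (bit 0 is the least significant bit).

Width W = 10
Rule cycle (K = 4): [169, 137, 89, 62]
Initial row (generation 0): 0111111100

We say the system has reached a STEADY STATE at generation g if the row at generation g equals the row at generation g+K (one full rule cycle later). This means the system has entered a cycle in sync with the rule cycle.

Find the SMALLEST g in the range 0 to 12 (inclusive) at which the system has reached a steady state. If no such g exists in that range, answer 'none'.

Gen 0: 0111111100
Gen 1 (rule 169): 0111111001
Gen 2 (rule 137): 0111110000
Gen 3 (rule 89): 0100011111
Gen 4 (rule 62): 1110110000
Gen 5 (rule 169): 1101100111
Gen 6 (rule 137): 1001000110
Gen 7 (rule 89): 0100110111
Gen 8 (rule 62): 1111101100
Gen 9 (rule 169): 1111011001
Gen 10 (rule 137): 1110010000
Gen 11 (rule 89): 1011001111
Gen 12 (rule 62): 1110111000
Gen 13 (rule 169): 1101110011
Gen 14 (rule 137): 1001100010
Gen 15 (rule 89): 0101111001
Gen 16 (rule 62): 1111000111

Answer: none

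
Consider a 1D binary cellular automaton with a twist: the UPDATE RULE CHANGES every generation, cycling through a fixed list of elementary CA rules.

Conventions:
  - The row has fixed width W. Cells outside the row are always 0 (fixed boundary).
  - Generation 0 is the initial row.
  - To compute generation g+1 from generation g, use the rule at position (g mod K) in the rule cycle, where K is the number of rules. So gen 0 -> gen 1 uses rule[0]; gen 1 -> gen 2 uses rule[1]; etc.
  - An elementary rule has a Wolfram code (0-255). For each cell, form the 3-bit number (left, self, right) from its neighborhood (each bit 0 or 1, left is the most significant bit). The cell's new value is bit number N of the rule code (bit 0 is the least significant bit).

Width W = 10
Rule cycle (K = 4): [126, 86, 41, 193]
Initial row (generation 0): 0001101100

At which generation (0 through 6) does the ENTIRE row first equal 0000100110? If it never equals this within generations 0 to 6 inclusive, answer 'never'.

Answer: 6

Derivation:
Gen 0: 0001101100
Gen 1 (rule 126): 0011111110
Gen 2 (rule 86): 0100000011
Gen 3 (rule 41): 0001111010
Gen 4 (rule 193): 1100111000
Gen 5 (rule 126): 1111101100
Gen 6 (rule 86): 0000100110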